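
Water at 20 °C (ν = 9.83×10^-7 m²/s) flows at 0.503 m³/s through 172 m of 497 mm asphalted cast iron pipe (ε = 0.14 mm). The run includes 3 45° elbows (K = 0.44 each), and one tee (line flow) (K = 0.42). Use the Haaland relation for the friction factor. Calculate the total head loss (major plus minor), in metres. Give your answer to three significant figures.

V = 4Q/(πD²) = 2.593 m/s; V²/2g = 0.3426 m
Re = 1.31×10^6, ε/D = 2.82×10^-4 → f = 0.01528 (Haaland)
Major: h_f = f(L/D)·V²/2g = 0.01528·346.1·0.3426 = 1.812 m
Minor: ΣK = 1.74; h_m = ΣK·V²/2g = 0.5962 m
Total H_L = 1.812 + 0.5962 = 2.409 m

H_L ≈ 2.41 m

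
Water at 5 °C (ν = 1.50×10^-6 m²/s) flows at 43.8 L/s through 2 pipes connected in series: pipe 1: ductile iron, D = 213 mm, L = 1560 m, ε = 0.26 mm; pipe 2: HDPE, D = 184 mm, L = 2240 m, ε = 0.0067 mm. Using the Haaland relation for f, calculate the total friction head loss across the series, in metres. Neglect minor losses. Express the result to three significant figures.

H ≈ 38.8 m

Pipe 1: V = 1.229 m/s, Re = 1.75×10^5, ε/D = 0.00122, f = 0.02190, h_1 = f(L/D)V²/2g = 12.35 m
Pipe 2: V = 1.647 m/s, Re = 2.02×10^5, ε/D = 3.64×10^-5, f = 0.01571, h_2 = f(L/D)V²/2g = 26.44 m
Series → Q common, losses add: H = Σh = 38.80 m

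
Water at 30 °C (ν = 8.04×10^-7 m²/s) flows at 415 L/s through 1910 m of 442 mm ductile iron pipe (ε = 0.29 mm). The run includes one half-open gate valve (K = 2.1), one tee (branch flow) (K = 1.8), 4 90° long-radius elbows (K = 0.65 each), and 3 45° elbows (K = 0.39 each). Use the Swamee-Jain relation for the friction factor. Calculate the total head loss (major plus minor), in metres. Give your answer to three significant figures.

H_L ≈ 32.1 m

V = 4Q/(πD²) = 2.705 m/s; V²/2g = 0.3728 m
Re = 1.49×10^6, ε/D = 6.56×10^-4 → f = 0.01813 (Swamee-Jain)
Major: h_f = f(L/D)·V²/2g = 0.01813·4321·0.3728 = 29.21 m
Minor: ΣK = 7.67; h_m = ΣK·V²/2g = 2.860 m
Total H_L = 29.21 + 2.860 = 32.06 m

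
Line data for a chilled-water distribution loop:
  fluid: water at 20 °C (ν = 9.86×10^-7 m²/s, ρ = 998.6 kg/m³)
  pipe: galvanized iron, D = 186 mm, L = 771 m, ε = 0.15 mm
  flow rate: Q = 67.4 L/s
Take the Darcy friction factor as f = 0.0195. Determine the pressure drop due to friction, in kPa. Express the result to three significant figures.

V = 4Q/(πD²) = 4·0.0674/(π·0.186²) = 2.481 m/s
h_f = f(L/D)V²/(2g) = 0.01950·(771/0.186)·2.481²/(2·9.81) = 25.35 m
Δp = ρg·h_f = 998.6·9.81·25.35 = 248.3 kPa

Δp ≈ 248 kPa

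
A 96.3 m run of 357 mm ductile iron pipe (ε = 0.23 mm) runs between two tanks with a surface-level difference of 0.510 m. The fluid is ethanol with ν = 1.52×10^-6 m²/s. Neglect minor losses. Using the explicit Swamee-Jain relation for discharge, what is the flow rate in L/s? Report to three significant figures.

Q ≈ 140 L/s

Swamee-Jain (Type II): Q = -0.965·√(gD⁵h_f/L)·ln[ε/(3.7D) + √(3.17ν²L/(gD³h_f))]
√(gD⁵h_f/L) = √(9.81·0.357⁵·0.510/96.3) = 0.01736
ε/(3.7D) = 1.74×10^-4; √(3.17ν²L/(gD³h_f)) = 5.57×10^-5
Q = -0.965·0.01736·ln(2.298×10^-4) = 0.1403 m³/s
Check: V = 1.40 m/s, Re = 3.29×10^5, f = 0.01901, h_f = 0.514 m ≈ 0.510 m ✓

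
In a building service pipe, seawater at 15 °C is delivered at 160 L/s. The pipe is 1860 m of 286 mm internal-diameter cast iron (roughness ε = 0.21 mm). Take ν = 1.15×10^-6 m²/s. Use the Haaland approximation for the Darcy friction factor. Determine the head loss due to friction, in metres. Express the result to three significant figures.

V = 4Q/(πD²) = 4·0.160/(π·0.286²) = 2.491 m/s
Re = VD/ν = 2.491·0.286/1.15×10^-6 = 6.19×10^5 → turbulent
ε/D = 0.21/286 = 7.34×10^-4
Haaland: f = 0.01880
h_f = f(L/D)V²/(2g) = 0.01880·(1860/0.286)·2.491²/(2·9.81) = 38.66 m

h_f ≈ 38.7 m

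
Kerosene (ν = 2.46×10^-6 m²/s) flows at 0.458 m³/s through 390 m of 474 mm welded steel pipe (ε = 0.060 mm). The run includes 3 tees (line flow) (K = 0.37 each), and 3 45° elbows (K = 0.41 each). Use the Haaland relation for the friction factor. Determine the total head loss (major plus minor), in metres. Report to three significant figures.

V = 4Q/(πD²) = 2.595 m/s; V²/2g = 0.3434 m
Re = 5.00×10^5, ε/D = 1.27×10^-4 → f = 0.01455 (Haaland)
Major: h_f = f(L/D)·V²/2g = 0.01455·822.8·0.3434 = 4.112 m
Minor: ΣK = 2.34; h_m = ΣK·V²/2g = 0.8034 m
Total H_L = 4.112 + 0.8034 = 4.915 m

H_L ≈ 4.92 m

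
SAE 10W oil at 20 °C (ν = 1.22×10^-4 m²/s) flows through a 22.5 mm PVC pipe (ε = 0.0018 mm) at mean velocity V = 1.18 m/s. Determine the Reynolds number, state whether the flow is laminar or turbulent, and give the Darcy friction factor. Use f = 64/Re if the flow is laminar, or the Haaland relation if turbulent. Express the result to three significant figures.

Re = VD/ν = 1.180·0.0225/1.22×10^-4 = 218
Re < 2300 → laminar → f = 64/Re = 0.2941

Re ≈ 218; laminar; f = 64/Re ≈ 0.294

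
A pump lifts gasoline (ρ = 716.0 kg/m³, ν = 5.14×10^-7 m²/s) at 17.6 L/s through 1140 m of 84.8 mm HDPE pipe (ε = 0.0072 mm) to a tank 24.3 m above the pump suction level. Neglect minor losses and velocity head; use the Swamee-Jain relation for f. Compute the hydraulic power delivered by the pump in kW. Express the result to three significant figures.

V = 4Q/(πD²) = 3.116 m/s; Re = 5.14×10^5; ε/D = 8.49×10^-5; f = 0.01424
h_f = f(L/D)V²/2g = 94.74 m
Total head H = z + h_f = 24.3 + 94.74 = 119.0 m
P_hyd = ρgQH = 716.0·9.81·0.0176·119.0 = 14.72 kW

P_hyd ≈ 14.7 kW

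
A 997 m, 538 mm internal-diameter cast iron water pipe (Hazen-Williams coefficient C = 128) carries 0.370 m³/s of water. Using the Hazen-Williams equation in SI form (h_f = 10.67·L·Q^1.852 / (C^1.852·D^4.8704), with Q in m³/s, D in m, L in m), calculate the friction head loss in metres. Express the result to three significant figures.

h_f ≈ 4.32 m

h_f = 10.67·997·0.370^1.852 / (128^1.852·0.538^4.8704) = 4.323 m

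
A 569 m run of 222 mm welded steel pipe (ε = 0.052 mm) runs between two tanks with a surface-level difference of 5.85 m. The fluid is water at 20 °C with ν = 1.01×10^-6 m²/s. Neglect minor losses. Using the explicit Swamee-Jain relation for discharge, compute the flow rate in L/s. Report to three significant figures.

Swamee-Jain (Type II): Q = -0.965·√(gD⁵h_f/L)·ln[ε/(3.7D) + √(3.17ν²L/(gD³h_f))]
√(gD⁵h_f/L) = √(9.81·0.222⁵·5.85/569) = 0.007375
ε/(3.7D) = 6.33×10^-5; √(3.17ν²L/(gD³h_f)) = 5.41×10^-5
Q = -0.965·0.007375·ln(1.174×10^-4) = 0.06440 m³/s
Check: V = 1.66 m/s, Re = 3.66×10^5, f = 0.01626, h_f = 5.88 m ≈ 5.85 m ✓

Q ≈ 64.4 L/s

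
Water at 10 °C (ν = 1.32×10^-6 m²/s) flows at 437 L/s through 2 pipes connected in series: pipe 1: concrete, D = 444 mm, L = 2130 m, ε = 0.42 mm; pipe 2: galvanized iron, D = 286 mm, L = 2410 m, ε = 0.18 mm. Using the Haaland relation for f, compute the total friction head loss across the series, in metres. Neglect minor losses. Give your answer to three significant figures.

H ≈ 394 m

Pipe 1: V = 2.822 m/s, Re = 9.49×10^5, ε/D = 9.46×10^-4, f = 0.01970, h_1 = f(L/D)V²/2g = 38.38 m
Pipe 2: V = 6.802 m/s, Re = 1.47×10^6, ε/D = 6.29×10^-4, f = 0.01789, h_2 = f(L/D)V²/2g = 355.5 m
Series → Q common, losses add: H = Σh = 393.9 m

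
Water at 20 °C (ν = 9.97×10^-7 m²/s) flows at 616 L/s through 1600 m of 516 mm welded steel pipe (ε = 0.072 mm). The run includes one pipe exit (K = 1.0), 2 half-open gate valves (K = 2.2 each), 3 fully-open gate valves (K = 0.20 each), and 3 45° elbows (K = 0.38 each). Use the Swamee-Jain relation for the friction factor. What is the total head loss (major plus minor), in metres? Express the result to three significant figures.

V = 4Q/(πD²) = 2.946 m/s; V²/2g = 0.4423 m
Re = 1.52×10^6, ε/D = 1.40×10^-4 → f = 0.01369 (Swamee-Jain)
Major: h_f = f(L/D)·V²/2g = 0.01369·3101·0.4423 = 18.78 m
Minor: ΣK = 7.14; h_m = ΣK·V²/2g = 3.158 m
Total H_L = 18.78 + 3.158 = 21.94 m

H_L ≈ 21.9 m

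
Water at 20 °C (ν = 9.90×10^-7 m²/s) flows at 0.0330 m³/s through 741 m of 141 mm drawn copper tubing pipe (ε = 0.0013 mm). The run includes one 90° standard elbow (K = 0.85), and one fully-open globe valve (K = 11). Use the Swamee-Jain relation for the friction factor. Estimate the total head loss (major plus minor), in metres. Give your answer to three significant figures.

V = 4Q/(πD²) = 2.113 m/s; V²/2g = 0.2277 m
Re = 3.01×10^5, ε/D = 9.22×10^-6 → f = 0.01447 (Swamee-Jain)
Major: h_f = f(L/D)·V²/2g = 0.01447·5255·0.2277 = 17.32 m
Minor: ΣK = 11.8; h_m = ΣK·V²/2g = 2.698 m
Total H_L = 17.32 + 2.698 = 20.01 m

H_L ≈ 20.0 m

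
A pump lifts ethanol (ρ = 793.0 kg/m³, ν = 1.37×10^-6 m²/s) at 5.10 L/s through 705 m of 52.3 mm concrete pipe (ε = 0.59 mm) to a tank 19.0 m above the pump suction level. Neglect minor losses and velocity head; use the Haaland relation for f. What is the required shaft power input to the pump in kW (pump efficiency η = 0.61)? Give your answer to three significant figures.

V = 4Q/(πD²) = 2.374 m/s; Re = 9.06×10^4; ε/D = 0.0113; f = 0.04015
h_f = f(L/D)V²/2g = 155.5 m
Total head H = z + h_f = 19.0 + 155.5 = 174.5 m
P_hyd = ρgQH = 793.0·9.81·0.00510·174.5 = 6.922 kW
P_shaft = P_hyd/η = 6.922/0.61 = 11.35 kW

P_shaft ≈ 11.3 kW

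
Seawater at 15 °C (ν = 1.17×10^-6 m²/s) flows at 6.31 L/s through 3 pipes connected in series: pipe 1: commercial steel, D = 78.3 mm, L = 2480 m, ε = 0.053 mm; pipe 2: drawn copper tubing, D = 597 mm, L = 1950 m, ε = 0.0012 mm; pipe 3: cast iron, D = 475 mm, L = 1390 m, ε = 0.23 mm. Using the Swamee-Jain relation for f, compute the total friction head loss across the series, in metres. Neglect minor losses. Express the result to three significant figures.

H ≈ 59.5 m

Pipe 1: V = 1.310 m/s, Re = 8.77×10^4, ε/D = 6.77×10^-4, f = 0.02147, h_1 = f(L/D)V²/2g = 59.53 m
Pipe 2: V = 0.02254 m/s, Re = 1.15×10^4, ε/D = 2.01×10^-6, f = 0.02982, h_2 = f(L/D)V²/2g = 0.002522 m
Pipe 3: V = 0.03561 m/s, Re = 1.45×10^4, ε/D = 4.84×10^-4, f = 0.02905, h_3 = f(L/D)V²/2g = 0.005494 m
Series → Q common, losses add: H = Σh = 59.54 m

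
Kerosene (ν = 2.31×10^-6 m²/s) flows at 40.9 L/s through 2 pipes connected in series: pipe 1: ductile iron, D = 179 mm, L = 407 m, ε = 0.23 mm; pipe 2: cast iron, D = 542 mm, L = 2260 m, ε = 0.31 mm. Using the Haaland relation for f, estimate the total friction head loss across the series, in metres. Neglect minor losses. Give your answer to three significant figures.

Pipe 1: V = 1.625 m/s, Re = 1.26×10^5, ε/D = 0.00128, f = 0.02254, h_1 = f(L/D)V²/2g = 6.900 m
Pipe 2: V = 0.1773 m/s, Re = 4.16×10^4, ε/D = 5.72×10^-4, f = 0.02319, h_2 = f(L/D)V²/2g = 0.1549 m
Series → Q common, losses add: H = Σh = 7.055 m

H ≈ 7.06 m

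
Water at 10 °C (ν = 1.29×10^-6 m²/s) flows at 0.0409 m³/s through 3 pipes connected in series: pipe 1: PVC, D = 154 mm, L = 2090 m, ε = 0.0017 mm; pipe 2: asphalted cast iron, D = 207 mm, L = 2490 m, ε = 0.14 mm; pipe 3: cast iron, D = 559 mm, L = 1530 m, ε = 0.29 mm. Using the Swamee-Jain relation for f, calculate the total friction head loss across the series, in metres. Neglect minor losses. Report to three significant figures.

H ≈ 67.6 m

Pipe 1: V = 2.196 m/s, Re = 2.62×10^5, ε/D = 1.10×10^-5, f = 0.01486, h_1 = f(L/D)V²/2g = 49.57 m
Pipe 2: V = 1.215 m/s, Re = 1.95×10^5, ε/D = 6.76×10^-4, f = 0.01985, h_2 = f(L/D)V²/2g = 17.97 m
Pipe 3: V = 0.1667 m/s, Re = 7.22×10^4, ε/D = 5.19×10^-4, f = 0.02142, h_3 = f(L/D)V²/2g = 0.08299 m
Series → Q common, losses add: H = Σh = 67.63 m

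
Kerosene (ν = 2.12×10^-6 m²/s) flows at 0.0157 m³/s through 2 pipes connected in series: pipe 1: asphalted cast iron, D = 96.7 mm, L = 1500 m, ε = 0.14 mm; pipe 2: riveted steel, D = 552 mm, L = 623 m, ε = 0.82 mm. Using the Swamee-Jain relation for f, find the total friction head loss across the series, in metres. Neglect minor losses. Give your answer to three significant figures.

Pipe 1: V = 2.138 m/s, Re = 9.75×10^4, ε/D = 0.00145, f = 0.02383, h_1 = f(L/D)V²/2g = 86.11 m
Pipe 2: V = 0.06560 m/s, Re = 1.71×10^4, ε/D = 0.00149, f = 0.02996, h_2 = f(L/D)V²/2g = 0.007417 m
Series → Q common, losses add: H = Σh = 86.11 m

H ≈ 86.1 m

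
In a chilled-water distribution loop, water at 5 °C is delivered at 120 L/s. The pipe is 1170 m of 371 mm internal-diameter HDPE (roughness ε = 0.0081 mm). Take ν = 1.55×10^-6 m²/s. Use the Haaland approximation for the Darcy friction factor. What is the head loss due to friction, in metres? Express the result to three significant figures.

h_f ≈ 2.94 m

V = 4Q/(πD²) = 4·0.120/(π·0.371²) = 1.110 m/s
Re = VD/ν = 1.110·0.371/1.55×10^-6 = 2.66×10^5 → turbulent
ε/D = 0.0081/371 = 2.18×10^-5
Haaland: f = 0.01484
h_f = f(L/D)V²/(2g) = 0.01484·(1170/0.371)·1.110²/(2·9.81) = 2.940 m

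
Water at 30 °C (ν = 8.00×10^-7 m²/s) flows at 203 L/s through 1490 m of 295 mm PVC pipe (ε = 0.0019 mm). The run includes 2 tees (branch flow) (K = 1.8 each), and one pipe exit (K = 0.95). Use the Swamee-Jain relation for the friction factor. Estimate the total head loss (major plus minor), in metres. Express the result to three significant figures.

H_L ≈ 28.4 m

V = 4Q/(πD²) = 2.970 m/s; V²/2g = 0.4496 m
Re = 1.10×10^6, ε/D = 6.44×10^-6 → f = 0.01160 (Swamee-Jain)
Major: h_f = f(L/D)·V²/2g = 0.01160·5051·0.4496 = 26.34 m
Minor: ΣK = 4.55; h_m = ΣK·V²/2g = 2.046 m
Total H_L = 26.34 + 2.046 = 28.39 m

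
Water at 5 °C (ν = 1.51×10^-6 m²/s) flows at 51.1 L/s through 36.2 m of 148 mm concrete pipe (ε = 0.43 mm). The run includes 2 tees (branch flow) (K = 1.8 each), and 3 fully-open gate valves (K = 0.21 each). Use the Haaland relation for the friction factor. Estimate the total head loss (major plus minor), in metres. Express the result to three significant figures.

V = 4Q/(πD²) = 2.970 m/s; V²/2g = 0.4497 m
Re = 2.91×10^5, ε/D = 0.00291 → f = 0.02641 (Haaland)
Major: h_f = f(L/D)·V²/2g = 0.02641·244.6·0.4497 = 2.905 m
Minor: ΣK = 4.23; h_m = ΣK·V²/2g = 1.902 m
Total H_L = 2.905 + 1.902 = 4.807 m

H_L ≈ 4.81 m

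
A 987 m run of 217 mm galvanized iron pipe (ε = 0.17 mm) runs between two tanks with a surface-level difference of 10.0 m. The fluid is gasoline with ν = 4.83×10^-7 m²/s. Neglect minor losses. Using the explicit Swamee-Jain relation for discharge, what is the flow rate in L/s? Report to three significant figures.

Q ≈ 55.7 L/s

Swamee-Jain (Type II): Q = -0.965·√(gD⁵h_f/L)·ln[ε/(3.7D) + √(3.17ν²L/(gD³h_f))]
√(gD⁵h_f/L) = √(9.81·0.217⁵·10.0/987) = 0.006916
ε/(3.7D) = 2.12×10^-4; √(3.17ν²L/(gD³h_f)) = 2.70×10^-5
Q = -0.965·0.006916·ln(2.387×10^-4) = 0.05566 m³/s
Check: V = 1.50 m/s, Re = 6.76×10^5, f = 0.01916, h_f = 10.1 m ≈ 10.0 m ✓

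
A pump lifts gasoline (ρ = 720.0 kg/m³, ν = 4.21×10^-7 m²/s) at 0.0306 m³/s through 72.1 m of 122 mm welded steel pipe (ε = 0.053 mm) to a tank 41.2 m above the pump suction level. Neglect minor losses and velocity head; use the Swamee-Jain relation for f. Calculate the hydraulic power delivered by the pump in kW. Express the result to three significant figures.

P_hyd ≈ 9.66 kW

V = 4Q/(πD²) = 2.618 m/s; Re = 7.59×10^5; ε/D = 4.34×10^-4; f = 0.01701
h_f = f(L/D)V²/2g = 3.511 m
Total head H = z + h_f = 41.2 + 3.511 = 44.71 m
P_hyd = ρgQH = 720.0·9.81·0.0306·44.71 = 9.664 kW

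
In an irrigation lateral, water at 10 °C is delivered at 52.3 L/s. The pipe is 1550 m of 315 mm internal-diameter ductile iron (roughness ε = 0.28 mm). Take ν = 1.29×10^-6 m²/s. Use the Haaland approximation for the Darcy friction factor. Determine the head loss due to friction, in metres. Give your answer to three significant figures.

V = 4Q/(πD²) = 4·0.0523/(π·0.315²) = 0.6711 m/s
Re = VD/ν = 0.6711·0.315/1.29×10^-6 = 1.64×10^5 → turbulent
ε/D = 0.28/315 = 8.89×10^-4
Haaland: f = 0.02072
h_f = f(L/D)V²/(2g) = 0.02072·(1550/0.315)·0.6711²/(2·9.81) = 2.340 m

h_f ≈ 2.34 m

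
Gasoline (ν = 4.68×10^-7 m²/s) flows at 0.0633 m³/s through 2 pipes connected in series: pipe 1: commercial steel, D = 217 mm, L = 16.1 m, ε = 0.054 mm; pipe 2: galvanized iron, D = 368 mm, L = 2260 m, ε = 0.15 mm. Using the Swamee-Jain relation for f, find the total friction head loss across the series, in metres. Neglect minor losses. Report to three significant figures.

H ≈ 2.08 m

Pipe 1: V = 1.712 m/s, Re = 7.94×10^5, ε/D = 2.49×10^-4, f = 0.01547, h_1 = f(L/D)V²/2g = 0.1713 m
Pipe 2: V = 0.5951 m/s, Re = 4.68×10^5, ε/D = 4.08×10^-4, f = 0.01724, h_2 = f(L/D)V²/2g = 1.911 m
Series → Q common, losses add: H = Σh = 2.082 m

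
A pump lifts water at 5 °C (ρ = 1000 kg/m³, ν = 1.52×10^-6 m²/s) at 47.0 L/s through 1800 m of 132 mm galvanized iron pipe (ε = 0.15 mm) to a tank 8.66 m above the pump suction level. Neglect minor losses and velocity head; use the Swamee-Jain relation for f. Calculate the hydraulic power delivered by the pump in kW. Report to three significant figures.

V = 4Q/(πD²) = 3.434 m/s; Re = 2.98×10^5; ε/D = 0.00114; f = 0.02130
h_f = f(L/D)V²/2g = 174.6 m
Total head H = z + h_f = 8.66 + 174.6 = 183.3 m
P_hyd = ρgQH = 1000·9.81·0.0470·183.3 = 84.51 kW

P_hyd ≈ 84.5 kW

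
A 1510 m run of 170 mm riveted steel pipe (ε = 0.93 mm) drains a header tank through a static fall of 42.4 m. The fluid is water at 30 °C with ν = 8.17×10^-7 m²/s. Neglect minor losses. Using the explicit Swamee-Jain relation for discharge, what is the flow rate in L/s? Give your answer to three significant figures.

Q ≈ 39.2 L/s

Swamee-Jain (Type II): Q = -0.965·√(gD⁵h_f/L)·ln[ε/(3.7D) + √(3.17ν²L/(gD³h_f))]
√(gD⁵h_f/L) = √(9.81·0.170⁵·42.4/1510) = 0.006254
ε/(3.7D) = 0.00148; √(3.17ν²L/(gD³h_f)) = 3.95×10^-5
Q = -0.965·0.006254·ln(0.001518) = 0.03917 m³/s
Check: V = 1.73 m/s, Re = 3.59×10^5, f = 0.03158, h_f = 42.6 m ≈ 42.4 m ✓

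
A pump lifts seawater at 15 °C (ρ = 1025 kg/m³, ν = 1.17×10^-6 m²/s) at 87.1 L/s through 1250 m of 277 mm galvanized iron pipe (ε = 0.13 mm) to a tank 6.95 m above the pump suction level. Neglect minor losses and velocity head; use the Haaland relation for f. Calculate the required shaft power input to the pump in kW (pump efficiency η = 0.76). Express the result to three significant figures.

P_shaft ≈ 17.8 kW

V = 4Q/(πD²) = 1.445 m/s; Re = 3.42×10^5; ε/D = 4.69×10^-4; f = 0.01774
h_f = f(L/D)V²/2g = 8.524 m
Total head H = z + h_f = 6.95 + 8.524 = 15.47 m
P_hyd = ρgQH = 1025·9.81·0.0871·15.47 = 13.55 kW
P_shaft = P_hyd/η = 13.55/0.76 = 17.83 kW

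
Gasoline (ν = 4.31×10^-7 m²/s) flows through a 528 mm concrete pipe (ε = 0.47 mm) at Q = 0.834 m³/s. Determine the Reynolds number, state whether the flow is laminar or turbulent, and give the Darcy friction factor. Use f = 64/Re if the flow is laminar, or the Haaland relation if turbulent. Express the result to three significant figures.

V = 4Q/(πD²) = 3.809 m/s
Re = VD/ν = 3.809·0.528/4.31×10^-7 = 4.67×10^6
Re > 4000 → turbulent; ε/D = 8.90×10^-4
Haaland: f = 0.01919

Re ≈ 4.67×10^6; turbulent; f ≈ 0.0192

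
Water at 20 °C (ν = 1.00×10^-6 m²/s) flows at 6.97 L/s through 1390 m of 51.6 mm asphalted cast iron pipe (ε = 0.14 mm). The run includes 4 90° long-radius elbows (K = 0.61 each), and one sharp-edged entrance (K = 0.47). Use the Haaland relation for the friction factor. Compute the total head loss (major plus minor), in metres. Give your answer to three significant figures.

V = 4Q/(πD²) = 3.333 m/s; V²/2g = 0.5662 m
Re = 1.72×10^5, ε/D = 0.00271 → f = 0.02624 (Haaland)
Major: h_f = f(L/D)·V²/2g = 0.02624·26938·0.5662 = 400.2 m
Minor: ΣK = 2.91; h_m = ΣK·V²/2g = 1.648 m
Total H_L = 400.2 + 1.648 = 401.8 m

H_L ≈ 402 m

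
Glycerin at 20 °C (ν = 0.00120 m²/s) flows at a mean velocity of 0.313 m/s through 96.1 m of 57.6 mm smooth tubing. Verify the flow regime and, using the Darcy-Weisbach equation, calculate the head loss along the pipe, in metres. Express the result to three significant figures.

Re = VD/ν = 0.313·0.05760/0.00120 = 15.0 → laminar (Re < 2300)
f = 64/Re = 4.260
h_f = f(L/D)V²/(2g) = 4.260·(96.1/0.05760)·0.313²/(2·9.81) = 35.49 m

h_f ≈ 35.5 m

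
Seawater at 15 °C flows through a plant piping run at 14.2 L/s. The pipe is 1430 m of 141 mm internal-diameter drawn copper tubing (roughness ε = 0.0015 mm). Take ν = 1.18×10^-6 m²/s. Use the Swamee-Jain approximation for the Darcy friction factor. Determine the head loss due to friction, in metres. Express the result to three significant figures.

h_f ≈ 7.53 m

V = 4Q/(πD²) = 4·0.0142/(π·0.141²) = 0.9094 m/s
Re = VD/ν = 0.9094·0.141/1.18×10^-6 = 1.09×10^5 → turbulent
ε/D = 0.0015/141 = 1.06×10^-5
Swamee-Jain: f = 0.01762
h_f = f(L/D)V²/(2g) = 0.01762·(1430/0.141)·0.9094²/(2·9.81) = 7.535 m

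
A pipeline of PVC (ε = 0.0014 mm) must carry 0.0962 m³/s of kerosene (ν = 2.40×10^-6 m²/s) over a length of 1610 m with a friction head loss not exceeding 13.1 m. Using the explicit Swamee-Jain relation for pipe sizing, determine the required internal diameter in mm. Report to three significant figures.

D ≈ 276 mm

Swamee-Jain (Type III): D = 0.66·[ε^1.25·(LQ²/(gh_f))^4.75 + ν·Q^9.4·(L/(gh_f))^5.2]^0.04
LQ²/(gh_f) = 0.1159; L/(gh_f) = 12.53
Term 1 = ε^1.25·(…)^4.75 = 1.73×10^-12; Term 2 = ν·Q^9.4·(…)^5.2 = 3.40×10^-10
D = 0.66·(1.73×10^-12 + 3.40×10^-10)^0.04 = 0.2760 m = 276 mm
Check: V = 1.61 m/s, Re = 1.85×10^5, f = 0.01582, h_f = 12.2 m ≈ 13.1 m ✓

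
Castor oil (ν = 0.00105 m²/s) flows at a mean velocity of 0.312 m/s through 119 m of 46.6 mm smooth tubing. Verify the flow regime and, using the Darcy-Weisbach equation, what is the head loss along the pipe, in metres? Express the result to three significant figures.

Re = VD/ν = 0.312·0.04660/0.00105 = 13.8 → laminar (Re < 2300)
f = 64/Re = 4.622
h_f = f(L/D)V²/(2g) = 4.622·(119/0.04660)·0.312²/(2·9.81) = 58.56 m

h_f ≈ 58.6 m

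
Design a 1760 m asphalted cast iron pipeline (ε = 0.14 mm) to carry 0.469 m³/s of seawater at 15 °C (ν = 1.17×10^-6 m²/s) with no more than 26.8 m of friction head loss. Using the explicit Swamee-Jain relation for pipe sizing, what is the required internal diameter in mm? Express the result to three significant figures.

D ≈ 459 mm

Swamee-Jain (Type III): D = 0.66·[ε^1.25·(LQ²/(gh_f))^4.75 + ν·Q^9.4·(L/(gh_f))^5.2]^0.04
LQ²/(gh_f) = 1.472; L/(gh_f) = 6.694
Term 1 = ε^1.25·(…)^4.75 = 9.57×10^-5; Term 2 = ν·Q^9.4·(…)^5.2 = 1.87×10^-5
D = 0.66·(9.57×10^-5 + 1.87×10^-5)^0.04 = 0.4591 m = 459 mm
Check: V = 2.83 m/s, Re = 1.11×10^6, f = 0.01573, h_f = 24.7 m ≈ 26.8 m ✓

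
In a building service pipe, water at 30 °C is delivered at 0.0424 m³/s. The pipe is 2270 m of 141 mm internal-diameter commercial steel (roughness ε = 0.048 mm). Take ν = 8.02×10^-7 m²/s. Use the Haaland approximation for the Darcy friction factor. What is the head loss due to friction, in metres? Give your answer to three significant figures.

h_f ≈ 99.9 m

V = 4Q/(πD²) = 4·0.0424/(π·0.141²) = 2.715 m/s
Re = VD/ν = 2.715·0.141/8.02×10^-7 = 4.77×10^5 → turbulent
ε/D = 0.048/141 = 3.40×10^-4
Haaland: f = 0.01652
h_f = f(L/D)V²/(2g) = 0.01652·(2270/0.141)·2.715²/(2·9.81) = 99.93 m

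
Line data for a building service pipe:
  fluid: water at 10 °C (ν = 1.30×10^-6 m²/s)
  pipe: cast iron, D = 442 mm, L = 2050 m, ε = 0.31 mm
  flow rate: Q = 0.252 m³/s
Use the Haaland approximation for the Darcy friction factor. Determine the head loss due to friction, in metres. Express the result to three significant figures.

h_f ≈ 11.9 m

V = 4Q/(πD²) = 4·0.252/(π·0.442²) = 1.642 m/s
Re = VD/ν = 1.642·0.442/1.30×10^-6 = 5.58×10^5 → turbulent
ε/D = 0.31/442 = 7.01×10^-4
Haaland: f = 0.01868
h_f = f(L/D)V²/(2g) = 0.01868·(2050/0.442)·1.642²/(2·9.81) = 11.91 m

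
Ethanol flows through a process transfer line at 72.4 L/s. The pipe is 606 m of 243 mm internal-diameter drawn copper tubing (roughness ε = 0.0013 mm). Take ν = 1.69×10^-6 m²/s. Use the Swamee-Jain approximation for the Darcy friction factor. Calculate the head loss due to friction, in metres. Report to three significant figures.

V = 4Q/(πD²) = 4·0.0724/(π·0.243²) = 1.561 m/s
Re = VD/ν = 1.561·0.243/1.69×10^-6 = 2.24×10^5 → turbulent
ε/D = 0.0013/243 = 5.35×10^-6
Swamee-Jain: f = 0.01524
h_f = f(L/D)V²/(2g) = 0.01524·(606/0.243)·1.561²/(2·9.81) = 4.721 m

h_f ≈ 4.72 m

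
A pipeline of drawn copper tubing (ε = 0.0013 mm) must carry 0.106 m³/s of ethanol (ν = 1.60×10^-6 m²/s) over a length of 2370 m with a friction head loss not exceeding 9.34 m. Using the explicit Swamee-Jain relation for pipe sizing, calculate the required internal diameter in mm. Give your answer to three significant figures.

Swamee-Jain (Type III): D = 0.66·[ε^1.25·(LQ²/(gh_f))^4.75 + ν·Q^9.4·(L/(gh_f))^5.2]^0.04
LQ²/(gh_f) = 0.2906; L/(gh_f) = 25.87
Term 1 = ε^1.25·(…)^4.75 = 1.24×10^-10; Term 2 = ν·Q^9.4·(…)^5.2 = 2.44×10^-8
D = 0.66·(1.24×10^-10 + 2.44×10^-8)^0.04 = 0.3275 m = 327 mm
Check: V = 1.26 m/s, Re = 2.58×10^5, f = 0.01484, h_f = 8.67 m ≈ 9.34 m ✓

D ≈ 327 mm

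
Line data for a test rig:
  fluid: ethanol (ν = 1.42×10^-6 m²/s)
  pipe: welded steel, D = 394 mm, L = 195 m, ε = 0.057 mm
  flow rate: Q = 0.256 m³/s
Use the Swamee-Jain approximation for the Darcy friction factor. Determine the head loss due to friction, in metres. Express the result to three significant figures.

h_f ≈ 1.64 m

V = 4Q/(πD²) = 4·0.256/(π·0.394²) = 2.100 m/s
Re = VD/ν = 2.100·0.394/1.42×10^-6 = 5.83×10^5 → turbulent
ε/D = 0.057/394 = 1.45×10^-4
Swamee-Jain: f = 0.01474
h_f = f(L/D)V²/(2g) = 0.01474·(195/0.394)·2.100²/(2·9.81) = 1.640 m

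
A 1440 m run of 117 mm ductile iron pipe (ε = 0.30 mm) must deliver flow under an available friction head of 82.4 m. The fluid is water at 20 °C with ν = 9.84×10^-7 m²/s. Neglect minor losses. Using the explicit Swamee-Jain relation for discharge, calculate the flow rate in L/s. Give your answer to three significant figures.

Swamee-Jain (Type II): Q = -0.965·√(gD⁵h_f/L)·ln[ε/(3.7D) + √(3.17ν²L/(gD³h_f))]
√(gD⁵h_f/L) = √(9.81·0.117⁵·82.4/1440) = 0.003508
ε/(3.7D) = 6.93×10^-4; √(3.17ν²L/(gD³h_f)) = 5.84×10^-5
Q = -0.965·0.003508·ln(7.514×10^-4) = 0.02435 m³/s
Check: V = 2.27 m/s, Re = 2.69×10^5, f = 0.02577, h_f = 82.9 m ≈ 82.4 m ✓

Q ≈ 24.4 L/s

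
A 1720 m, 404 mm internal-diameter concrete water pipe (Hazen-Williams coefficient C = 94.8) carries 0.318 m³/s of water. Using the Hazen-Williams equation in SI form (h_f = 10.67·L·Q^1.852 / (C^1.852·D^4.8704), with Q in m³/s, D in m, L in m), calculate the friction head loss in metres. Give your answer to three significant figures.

h_f = 10.67·1720·0.318^1.852 / (94.8^1.852·0.404^4.8704) = 39.65 m

h_f ≈ 39.6 m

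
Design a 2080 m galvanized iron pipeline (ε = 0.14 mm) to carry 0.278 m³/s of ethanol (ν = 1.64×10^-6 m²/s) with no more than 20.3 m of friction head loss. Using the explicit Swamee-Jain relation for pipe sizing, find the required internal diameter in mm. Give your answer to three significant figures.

Swamee-Jain (Type III): D = 0.66·[ε^1.25·(LQ²/(gh_f))^4.75 + ν·Q^9.4·(L/(gh_f))^5.2]^0.04
LQ²/(gh_f) = 0.8072; L/(gh_f) = 10.44
Term 1 = ε^1.25·(…)^4.75 = 5.51×10^-6; Term 2 = ν·Q^9.4·(…)^5.2 = 1.94×10^-6
D = 0.66·(5.51×10^-6 + 1.94×10^-6)^0.04 = 0.4115 m = 412 mm
Check: V = 2.09 m/s, Re = 5.24×10^5, f = 0.01663, h_f = 18.7 m ≈ 20.3 m ✓

D ≈ 412 mm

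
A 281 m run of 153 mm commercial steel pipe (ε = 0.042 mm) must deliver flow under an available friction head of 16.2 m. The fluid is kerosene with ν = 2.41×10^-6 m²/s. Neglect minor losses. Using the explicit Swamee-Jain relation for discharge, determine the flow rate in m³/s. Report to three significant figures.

Q ≈ 0.0577 m³/s

Swamee-Jain (Type II): Q = -0.965·√(gD⁵h_f/L)·ln[ε/(3.7D) + √(3.17ν²L/(gD³h_f))]
√(gD⁵h_f/L) = √(9.81·0.153⁵·16.2/281) = 0.006886
ε/(3.7D) = 7.42×10^-5; √(3.17ν²L/(gD³h_f)) = 9.53×10^-5
Q = -0.965·0.006886·ln(1.695×10^-4) = 0.05770 m³/s
Check: V = 3.14 m/s, Re = 1.99×10^5, f = 0.01764, h_f = 16.3 m ≈ 16.2 m ✓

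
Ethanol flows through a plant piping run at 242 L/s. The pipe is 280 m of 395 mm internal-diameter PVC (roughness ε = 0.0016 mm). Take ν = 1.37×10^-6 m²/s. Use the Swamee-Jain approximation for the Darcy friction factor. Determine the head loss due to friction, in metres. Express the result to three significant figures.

V = 4Q/(πD²) = 4·0.242/(π·0.395²) = 1.975 m/s
Re = VD/ν = 1.975·0.395/1.37×10^-6 = 5.69×10^5 → turbulent
ε/D = 0.0016/395 = 4.05×10^-6
Swamee-Jain: f = 0.01286
h_f = f(L/D)V²/(2g) = 0.01286·(280/0.395)·1.975²/(2·9.81) = 1.812 m

h_f ≈ 1.81 m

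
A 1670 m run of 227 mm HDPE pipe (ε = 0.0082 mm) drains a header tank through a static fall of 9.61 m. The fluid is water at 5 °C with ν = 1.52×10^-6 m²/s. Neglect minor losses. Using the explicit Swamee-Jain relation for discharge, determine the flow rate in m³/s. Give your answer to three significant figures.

Swamee-Jain (Type II): Q = -0.965·√(gD⁵h_f/L)·ln[ε/(3.7D) + √(3.17ν²L/(gD³h_f))]
√(gD⁵h_f/L) = √(9.81·0.227⁵·9.61/1670) = 0.005833
ε/(3.7D) = 9.76×10^-6; √(3.17ν²L/(gD³h_f)) = 1.05×10^-4
Q = -0.965·0.005833·ln(1.151×10^-4) = 0.05105 m³/s
Check: V = 1.26 m/s, Re = 1.88×10^5, f = 0.01603, h_f = 9.57 m ≈ 9.61 m ✓

Q ≈ 0.0511 m³/s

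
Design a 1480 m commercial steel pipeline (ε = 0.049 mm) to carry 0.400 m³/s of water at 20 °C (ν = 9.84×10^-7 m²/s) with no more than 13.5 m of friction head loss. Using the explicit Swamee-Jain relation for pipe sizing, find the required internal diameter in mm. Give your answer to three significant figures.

D ≈ 459 mm

Swamee-Jain (Type III): D = 0.66·[ε^1.25·(LQ²/(gh_f))^4.75 + ν·Q^9.4·(L/(gh_f))^5.2]^0.04
LQ²/(gh_f) = 1.788; L/(gh_f) = 11.18
Term 1 = ε^1.25·(…)^4.75 = 6.48×10^-5; Term 2 = ν·Q^9.4·(…)^5.2 = 5.05×10^-5
D = 0.66·(6.48×10^-5 + 5.05×10^-5)^0.04 = 0.4592 m = 459 mm
Check: V = 2.42 m/s, Re = 1.13×10^6, f = 0.01348, h_f = 12.9 m ≈ 13.5 m ✓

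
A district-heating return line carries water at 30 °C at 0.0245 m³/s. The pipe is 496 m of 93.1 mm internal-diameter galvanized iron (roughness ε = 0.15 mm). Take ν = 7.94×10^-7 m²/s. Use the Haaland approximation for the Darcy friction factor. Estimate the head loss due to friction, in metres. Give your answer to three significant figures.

V = 4Q/(πD²) = 4·0.0245/(π·0.0931²) = 3.599 m/s
Re = VD/ν = 3.599·0.0931/7.94×10^-7 = 4.22×10^5 → turbulent
ε/D = 0.15/93.1 = 0.00161
Haaland: f = 0.02262
h_f = f(L/D)V²/(2g) = 0.02262·(496/0.0931)·3.599²/(2·9.81) = 79.54 m

h_f ≈ 79.5 m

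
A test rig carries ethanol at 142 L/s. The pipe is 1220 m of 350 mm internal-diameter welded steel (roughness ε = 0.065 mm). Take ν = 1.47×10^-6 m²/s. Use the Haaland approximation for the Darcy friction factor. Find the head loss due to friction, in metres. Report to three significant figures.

V = 4Q/(πD²) = 4·0.142/(π·0.350²) = 1.476 m/s
Re = VD/ν = 1.476·0.350/1.47×10^-6 = 3.51×10^5 → turbulent
ε/D = 0.065/350 = 1.86×10^-4
Haaland: f = 0.01567
h_f = f(L/D)V²/(2g) = 0.01567·(1220/0.350)·1.476²/(2·9.81) = 6.066 m

h_f ≈ 6.07 m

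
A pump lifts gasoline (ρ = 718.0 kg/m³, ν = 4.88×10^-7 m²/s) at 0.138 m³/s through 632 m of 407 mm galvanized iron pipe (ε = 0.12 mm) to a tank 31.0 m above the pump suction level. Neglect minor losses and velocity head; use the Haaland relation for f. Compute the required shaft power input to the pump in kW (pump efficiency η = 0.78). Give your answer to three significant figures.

V = 4Q/(πD²) = 1.061 m/s; Re = 8.85×10^5; ε/D = 2.95×10^-4; f = 0.01563
h_f = f(L/D)V²/2g = 1.392 m
Total head H = z + h_f = 31.0 + 1.392 = 32.39 m
P_hyd = ρgQH = 718.0·9.81·0.138·32.39 = 31.49 kW
P_shaft = P_hyd/η = 31.49/0.78 = 40.37 kW

P_shaft ≈ 40.4 kW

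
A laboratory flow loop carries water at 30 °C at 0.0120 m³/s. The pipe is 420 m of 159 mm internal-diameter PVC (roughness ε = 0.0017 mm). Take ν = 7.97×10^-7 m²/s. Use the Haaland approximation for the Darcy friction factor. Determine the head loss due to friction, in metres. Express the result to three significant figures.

h_f ≈ 0.845 m

V = 4Q/(πD²) = 4·0.0120/(π·0.159²) = 0.6044 m/s
Re = VD/ν = 0.6044·0.159/7.97×10^-7 = 1.21×10^5 → turbulent
ε/D = 0.0017/159 = 1.07×10^-5
Haaland: f = 0.01719
h_f = f(L/D)V²/(2g) = 0.01719·(420/0.159)·0.6044²/(2·9.81) = 0.8454 m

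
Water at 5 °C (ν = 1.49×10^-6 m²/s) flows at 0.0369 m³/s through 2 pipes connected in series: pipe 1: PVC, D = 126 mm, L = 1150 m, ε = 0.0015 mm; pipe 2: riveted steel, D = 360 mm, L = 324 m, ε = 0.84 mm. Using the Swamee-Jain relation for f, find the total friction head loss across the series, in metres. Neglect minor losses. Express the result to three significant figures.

H ≈ 61.3 m

Pipe 1: V = 2.959 m/s, Re = 2.50×10^5, ε/D = 1.19×10^-5, f = 0.01500, h_1 = f(L/D)V²/2g = 61.11 m
Pipe 2: V = 0.3625 m/s, Re = 8.76×10^4, ε/D = 0.00233, f = 0.02638, h_2 = f(L/D)V²/2g = 0.1591 m
Series → Q common, losses add: H = Σh = 61.27 m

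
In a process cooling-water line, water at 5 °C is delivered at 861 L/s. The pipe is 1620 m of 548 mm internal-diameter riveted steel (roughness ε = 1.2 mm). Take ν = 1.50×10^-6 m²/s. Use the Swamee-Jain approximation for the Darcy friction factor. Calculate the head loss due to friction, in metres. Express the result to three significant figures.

h_f ≈ 48.6 m

V = 4Q/(πD²) = 4·0.861/(π·0.548²) = 3.650 m/s
Re = VD/ν = 3.650·0.548/1.50×10^-6 = 1.33×10^6 → turbulent
ε/D = 1.2/548 = 0.00219
Swamee-Jain: f = 0.02419
h_f = f(L/D)V²/(2g) = 0.02419·(1620/0.548)·3.650²/(2·9.81) = 48.56 m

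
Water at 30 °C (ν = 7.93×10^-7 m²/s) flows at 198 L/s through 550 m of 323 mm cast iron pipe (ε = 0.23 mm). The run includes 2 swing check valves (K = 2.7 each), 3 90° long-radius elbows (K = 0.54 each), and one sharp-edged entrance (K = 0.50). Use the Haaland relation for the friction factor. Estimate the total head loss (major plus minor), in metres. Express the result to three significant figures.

H_L ≈ 11.6 m

V = 4Q/(πD²) = 2.416 m/s; V²/2g = 0.2976 m
Re = 9.84×10^5, ε/D = 7.12×10^-4 → f = 0.01849 (Haaland)
Major: h_f = f(L/D)·V²/2g = 0.01849·1703·0.2976 = 9.370 m
Minor: ΣK = 7.52; h_m = ΣK·V²/2g = 2.238 m
Total H_L = 9.370 + 2.238 = 11.61 m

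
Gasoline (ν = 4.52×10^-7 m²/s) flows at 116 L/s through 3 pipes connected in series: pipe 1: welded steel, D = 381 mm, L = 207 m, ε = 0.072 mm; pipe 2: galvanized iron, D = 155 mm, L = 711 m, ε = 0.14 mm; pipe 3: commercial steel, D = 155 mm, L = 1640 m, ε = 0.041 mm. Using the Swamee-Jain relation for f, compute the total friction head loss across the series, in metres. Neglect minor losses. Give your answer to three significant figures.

Pipe 1: V = 1.017 m/s, Re = 8.58×10^5, ε/D = 1.89×10^-4, f = 0.01479, h_1 = f(L/D)V²/2g = 0.4239 m
Pipe 2: V = 6.148 m/s, Re = 2.11×10^6, ε/D = 9.03×10^-4, f = 0.01937, h_2 = f(L/D)V²/2g = 171.2 m
Pipe 3: V = 6.148 m/s, Re = 2.11×10^6, ε/D = 2.65×10^-4, f = 0.01502, h_3 = f(L/D)V²/2g = 306.1 m
Series → Q common, losses add: H = Σh = 477.7 m

H ≈ 478 m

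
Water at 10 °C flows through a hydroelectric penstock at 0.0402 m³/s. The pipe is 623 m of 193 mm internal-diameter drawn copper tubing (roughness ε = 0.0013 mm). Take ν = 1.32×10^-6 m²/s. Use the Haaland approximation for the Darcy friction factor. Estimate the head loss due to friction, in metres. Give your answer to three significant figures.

h_f ≈ 4.82 m

V = 4Q/(πD²) = 4·0.0402/(π·0.193²) = 1.374 m/s
Re = VD/ν = 1.374·0.193/1.32×10^-6 = 2.01×10^5 → turbulent
ε/D = 0.0013/193 = 6.74×10^-6
Haaland: f = 0.01552
h_f = f(L/D)V²/(2g) = 0.01552·(623/0.193)·1.374²/(2·9.81) = 4.823 m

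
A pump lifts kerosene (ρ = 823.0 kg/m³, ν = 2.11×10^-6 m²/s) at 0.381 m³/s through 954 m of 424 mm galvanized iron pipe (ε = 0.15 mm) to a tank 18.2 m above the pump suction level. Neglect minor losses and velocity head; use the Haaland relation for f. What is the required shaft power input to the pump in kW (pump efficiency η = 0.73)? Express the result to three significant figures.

P_shaft ≈ 135 kW

V = 4Q/(πD²) = 2.698 m/s; Re = 5.42×10^5; ε/D = 3.54×10^-4; f = 0.01650
h_f = f(L/D)V²/2g = 13.77 m
Total head H = z + h_f = 18.2 + 13.77 = 31.97 m
P_hyd = ρgQH = 823.0·9.81·0.381·31.97 = 98.36 kW
P_shaft = P_hyd/η = 98.36/0.73 = 134.7 kW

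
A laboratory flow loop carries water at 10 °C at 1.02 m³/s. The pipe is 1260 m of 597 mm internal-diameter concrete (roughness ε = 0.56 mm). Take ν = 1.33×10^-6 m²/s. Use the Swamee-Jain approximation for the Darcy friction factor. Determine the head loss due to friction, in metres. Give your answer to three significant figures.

h_f ≈ 28.0 m

V = 4Q/(πD²) = 4·1.02/(π·0.597²) = 3.644 m/s
Re = VD/ν = 3.644·0.597/1.33×10^-6 = 1.64×10^6 → turbulent
ε/D = 0.56/597 = 9.38×10^-4
Swamee-Jain: f = 0.01960
h_f = f(L/D)V²/(2g) = 0.01960·(1260/0.597)·3.644²/(2·9.81) = 27.99 m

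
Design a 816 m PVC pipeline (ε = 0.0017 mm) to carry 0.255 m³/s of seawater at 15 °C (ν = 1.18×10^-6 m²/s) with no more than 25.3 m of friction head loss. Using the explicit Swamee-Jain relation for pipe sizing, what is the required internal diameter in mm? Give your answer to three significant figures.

Swamee-Jain (Type III): D = 0.66·[ε^1.25·(LQ²/(gh_f))^4.75 + ν·Q^9.4·(L/(gh_f))^5.2]^0.04
LQ²/(gh_f) = 0.2138; L/(gh_f) = 3.288
Term 1 = ε^1.25·(…)^4.75 = 4.03×10^-11; Term 2 = ν·Q^9.4·(…)^5.2 = 1.52×10^-9
D = 0.66·(4.03×10^-11 + 1.52×10^-9)^0.04 = 0.2933 m = 293 mm
Check: V = 3.78 m/s, Re = 9.38×10^5, f = 0.01187, h_f = 24.0 m ≈ 25.3 m ✓

D ≈ 293 mm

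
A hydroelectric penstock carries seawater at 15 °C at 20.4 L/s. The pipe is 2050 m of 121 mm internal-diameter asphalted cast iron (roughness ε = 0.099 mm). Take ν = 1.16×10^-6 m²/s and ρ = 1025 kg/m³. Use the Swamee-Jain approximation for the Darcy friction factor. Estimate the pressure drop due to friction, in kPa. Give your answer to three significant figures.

Δp ≈ 562 kPa

V = 4Q/(πD²) = 4·0.0204/(π·0.121²) = 1.774 m/s
Re = VD/ν = 1.774·0.121/1.16×10^-6 = 1.85×10^5 → turbulent
ε/D = 0.099/121 = 8.18×10^-4
Swamee-Jain: f = 0.02055
h_f = f(L/D)V²/(2g) = 0.02055·(2050/0.121)·1.774²/(2·9.81) = 55.86 m
Δp = ρg·h_f = 1025·9.81·55.86 = 561.7 kPa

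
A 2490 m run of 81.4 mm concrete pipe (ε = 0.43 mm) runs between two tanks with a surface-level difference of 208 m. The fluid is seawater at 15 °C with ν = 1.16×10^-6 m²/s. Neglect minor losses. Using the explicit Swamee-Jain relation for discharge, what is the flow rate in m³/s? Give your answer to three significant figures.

Q ≈ 0.0107 m³/s

Swamee-Jain (Type II): Q = -0.965·√(gD⁵h_f/L)·ln[ε/(3.7D) + √(3.17ν²L/(gD³h_f))]
√(gD⁵h_f/L) = √(9.81·0.0814⁵·208/2490) = 0.001711
ε/(3.7D) = 0.00143; √(3.17ν²L/(gD³h_f)) = 9.82×10^-5
Q = -0.965·0.001711·ln(0.001526) = 0.01071 m³/s
Check: V = 2.06 m/s, Re = 1.44×10^5, f = 0.03172, h_f = 209 m ≈ 208 m ✓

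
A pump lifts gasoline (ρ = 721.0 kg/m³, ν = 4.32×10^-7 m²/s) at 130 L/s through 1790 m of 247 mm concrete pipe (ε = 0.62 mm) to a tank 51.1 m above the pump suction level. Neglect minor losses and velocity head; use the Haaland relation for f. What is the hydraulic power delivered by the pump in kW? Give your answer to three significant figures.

P_hyd ≈ 110 kW

V = 4Q/(πD²) = 2.713 m/s; Re = 1.55×10^6; ε/D = 0.00251; f = 0.02504
h_f = f(L/D)V²/2g = 68.08 m
Total head H = z + h_f = 51.1 + 68.08 = 119.2 m
P_hyd = ρgQH = 721.0·9.81·0.130·119.2 = 109.6 kW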